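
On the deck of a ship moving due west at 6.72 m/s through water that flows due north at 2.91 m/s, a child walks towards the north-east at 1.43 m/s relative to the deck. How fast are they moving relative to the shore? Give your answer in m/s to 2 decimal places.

In east/north components (m/s): child relative to ship = (1.011, 1.011); ship relative to water = (-6.720, 0.000); water relative to ground = (0.000, 2.910).
Sum = (-5.709, 3.921) m/s.
Speed = |(-5.709, 3.921)| = 6.926 m/s.

6.93 m/s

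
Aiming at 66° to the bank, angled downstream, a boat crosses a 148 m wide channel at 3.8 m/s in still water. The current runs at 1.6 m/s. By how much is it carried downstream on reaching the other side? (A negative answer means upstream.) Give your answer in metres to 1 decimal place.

134.1 m

Perpendicular speed = 3.471 m/s; crossing time = 148 / 3.471 = 42.633 s.
Net downstream speed = 3.146 m/s.
Drift = 3.146 × 42.633 = 134.107 m (downstream).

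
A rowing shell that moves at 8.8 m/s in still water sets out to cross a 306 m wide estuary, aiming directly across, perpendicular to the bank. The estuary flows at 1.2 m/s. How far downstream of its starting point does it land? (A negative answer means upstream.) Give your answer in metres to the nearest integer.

42 m

Perpendicular speed = 8.800 m/s; crossing time = 306 / 8.800 = 34.773 s.
Net downstream speed = 1.200 m/s.
Drift = 1.200 × 34.773 = 41.727 m (downstream).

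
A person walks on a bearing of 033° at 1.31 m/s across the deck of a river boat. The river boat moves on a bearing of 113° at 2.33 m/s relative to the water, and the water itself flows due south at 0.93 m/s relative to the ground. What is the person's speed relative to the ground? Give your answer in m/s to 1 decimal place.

In east/north components (m/s): person relative to river boat = (0.713, 1.099); river boat relative to water = (2.145, -0.910); water relative to ground = (0.000, -0.930).
Sum = (2.858, -0.742) m/s.
Speed = |(2.858, -0.742)| = 2.953 m/s.

3.0 m/s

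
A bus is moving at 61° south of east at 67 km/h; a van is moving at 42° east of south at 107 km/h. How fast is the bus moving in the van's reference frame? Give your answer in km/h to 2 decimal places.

Taking east as x and north as y: bus velocity = (32.482, -58.600) km/h; van velocity = (71.597, -79.516) km/h.
Velocity of bus relative to van = (32.482, -58.600) − (71.597, -79.516) = (-39.115, 20.917) km/h.
Magnitude = |(-39.115, 20.917)| = 44.356 km/h.

44.36 km/h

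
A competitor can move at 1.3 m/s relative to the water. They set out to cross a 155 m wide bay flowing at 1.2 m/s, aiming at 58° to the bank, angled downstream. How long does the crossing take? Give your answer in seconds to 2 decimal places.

The component of the competitor's velocity perpendicular to the bank is 1.3 × sin 58° = 1.102 m/s.
The flow acts along the bank and has no component across it.
Time = 155 / 1.102 = 140.594 s.

140.59 s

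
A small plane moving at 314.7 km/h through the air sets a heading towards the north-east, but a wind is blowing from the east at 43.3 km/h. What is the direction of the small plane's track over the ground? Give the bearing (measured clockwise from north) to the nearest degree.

Taking east as x and north as y: velocity relative to the air = (222.527, 222.527) km/h; the air relative to ground = (-43.300, 0.000) km/h.
Velocity relative to ground = (222.527, 222.527) + (-43.300, 0.000) = (179.227, 222.527) km/h.
Bearing = atan2(179.23, 222.53) = 38.85° clockwise from north.

039°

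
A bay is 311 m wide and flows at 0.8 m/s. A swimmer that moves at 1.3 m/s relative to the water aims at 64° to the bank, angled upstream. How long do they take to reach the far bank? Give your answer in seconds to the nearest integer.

The component of the swimmer's velocity perpendicular to the bank is 1.3 × sin 64° = 1.168 m/s.
The current is parallel to the bank, so it does not affect the crossing time.
Time = 311 / 1.168 = 266.169 s.

266 s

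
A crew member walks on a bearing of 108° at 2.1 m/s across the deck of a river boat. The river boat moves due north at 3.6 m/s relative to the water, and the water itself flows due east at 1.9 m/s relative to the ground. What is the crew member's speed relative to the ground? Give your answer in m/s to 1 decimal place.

In east/north components (m/s): crew member relative to river boat = (1.997, -0.649); river boat relative to water = (0.000, 3.600); water relative to ground = (1.900, 0.000).
Sum = (3.897, 2.951) m/s.
Speed = |(3.897, 2.951)| = 4.888 m/s.

4.9 m/s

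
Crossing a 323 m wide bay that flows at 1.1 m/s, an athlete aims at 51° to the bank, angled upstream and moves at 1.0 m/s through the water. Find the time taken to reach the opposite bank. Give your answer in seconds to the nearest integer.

416 s

The component of the athlete's velocity perpendicular to the bank is 1.0 × sin 51° = 0.777 m/s.
The current is parallel to the bank, so it does not affect the crossing time.
Time = 323 / 0.777 = 415.623 s.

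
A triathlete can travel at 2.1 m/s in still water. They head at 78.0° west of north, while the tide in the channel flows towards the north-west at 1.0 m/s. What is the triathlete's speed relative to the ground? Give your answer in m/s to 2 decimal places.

2.99 m/s

Taking east as x and north as y: velocity relative to the water = (-2.054, 0.437) m/s; the water relative to ground = (-0.707, 0.707) m/s.
Velocity relative to ground = (-2.054, 0.437) + (-0.707, 0.707) = (-2.761, 1.144) m/s.
Speed = |(-2.761, 1.144)| = 2.989 m/s.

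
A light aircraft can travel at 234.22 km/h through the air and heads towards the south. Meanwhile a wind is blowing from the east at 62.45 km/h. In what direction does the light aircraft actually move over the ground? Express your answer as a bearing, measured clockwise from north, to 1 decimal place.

194.9°

Taking east as x and north as y: velocity relative to the air = (0.000, -234.220) km/h; the air relative to ground = (-62.450, 0.000) km/h.
Velocity relative to ground = (0.000, -234.220) + (-62.450, 0.000) = (-62.450, -234.220) km/h.
Bearing = atan2(-62.45, -234.22) = 194.93° clockwise from north.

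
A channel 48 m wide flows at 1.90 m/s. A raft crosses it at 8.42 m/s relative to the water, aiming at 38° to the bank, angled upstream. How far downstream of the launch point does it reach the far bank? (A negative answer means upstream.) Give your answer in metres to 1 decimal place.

Perpendicular speed = 5.184 m/s; crossing time = 48 / 5.184 = 9.259 s.
Net downstream speed = -4.735 m/s.
Drift = -4.735 × 9.259 = -43.844 m (upstream).

-43.8 m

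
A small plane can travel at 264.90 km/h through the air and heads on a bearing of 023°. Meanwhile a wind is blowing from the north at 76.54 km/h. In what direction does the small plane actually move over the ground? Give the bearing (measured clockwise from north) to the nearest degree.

032°

Taking east as x and north as y: velocity relative to the air = (103.505, 243.842) km/h; the air relative to ground = (0.000, -76.540) km/h.
Velocity relative to ground = (103.505, 243.842) + (0.000, -76.540) = (103.505, 167.302) km/h.
Bearing = atan2(103.50, 167.30) = 31.74° clockwise from north.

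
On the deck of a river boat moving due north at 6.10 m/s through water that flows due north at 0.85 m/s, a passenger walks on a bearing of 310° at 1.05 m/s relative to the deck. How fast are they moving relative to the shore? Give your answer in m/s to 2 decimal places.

In east/north components (m/s): passenger relative to river boat = (-0.804, 0.675); river boat relative to water = (0.000, 6.100); water relative to ground = (0.000, 0.850).
Sum = (-0.804, 7.625) m/s.
Speed = |(-0.804, 7.625)| = 7.667 m/s.

7.67 m/s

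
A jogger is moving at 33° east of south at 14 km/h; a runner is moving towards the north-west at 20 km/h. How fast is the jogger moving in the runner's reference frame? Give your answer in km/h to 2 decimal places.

33.82 km/h

Taking east as x and north as y: jogger velocity = (7.625, -11.741) km/h; runner velocity = (-14.142, 14.142) km/h.
Velocity of jogger relative to runner = (7.625, -11.741) − (-14.142, 14.142) = (21.767, -25.884) km/h.
Magnitude = |(21.767, -25.884)| = 33.820 km/h.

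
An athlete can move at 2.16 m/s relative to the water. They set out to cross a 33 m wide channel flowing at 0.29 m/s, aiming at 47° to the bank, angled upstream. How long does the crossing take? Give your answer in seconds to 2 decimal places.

The component of the athlete's velocity perpendicular to the bank is 2.16 × sin 47° = 1.580 m/s.
The current is parallel to the bank, so it does not affect the crossing time.
Time = 33 / 1.580 = 20.890 s.

20.89 s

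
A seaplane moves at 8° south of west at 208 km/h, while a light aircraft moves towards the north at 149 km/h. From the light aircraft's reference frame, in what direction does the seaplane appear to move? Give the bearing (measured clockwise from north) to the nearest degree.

229°

Taking east as x and north as y: seaplane velocity = (-205.976, -28.948) km/h; light aircraft velocity = (0.000, 149.000) km/h.
Velocity of seaplane relative to light aircraft = (-205.976, -28.948) − (0.000, 149.000) = (-205.976, -177.948) km/h.
Bearing = atan2(-205.98, -177.95) = 229.18° clockwise from north.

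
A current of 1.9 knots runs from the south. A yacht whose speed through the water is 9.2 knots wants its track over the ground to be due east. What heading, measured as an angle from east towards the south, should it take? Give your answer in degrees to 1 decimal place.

11.9°

The current pushes perpendicular to the desired track; the heading must have a component into the current equal to 1.9 knots: 9.2 sin θ = 1.9.
sin θ = 0.2065, so θ = 11.919°.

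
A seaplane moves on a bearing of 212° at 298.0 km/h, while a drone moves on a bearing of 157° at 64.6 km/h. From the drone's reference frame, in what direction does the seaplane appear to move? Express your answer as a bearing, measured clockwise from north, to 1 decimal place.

223.5°

Taking east as x and north as y: seaplane velocity = (-157.916, -252.718) km/h; drone velocity = (25.241, -59.465) km/h.
Velocity of seaplane relative to drone = (-157.916, -252.718) − (25.241, -59.465) = (-183.157, -193.254) km/h.
Bearing = atan2(-183.16, -193.25) = 223.46° clockwise from north.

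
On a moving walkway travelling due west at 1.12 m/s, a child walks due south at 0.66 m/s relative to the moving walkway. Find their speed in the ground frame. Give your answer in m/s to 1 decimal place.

Taking east as x and north as y: moving walkway velocity = (-1.120, 0.000) m/s; child velocity relative to moving walkway = (0.000, -0.660) m/s.
Velocity relative to ground = (-1.120, 0.000) + (0.000, -0.660) = (-1.120, -0.660) m/s.
Speed = |(-1.120, -0.660)| = 1.300 m/s.

1.3 m/s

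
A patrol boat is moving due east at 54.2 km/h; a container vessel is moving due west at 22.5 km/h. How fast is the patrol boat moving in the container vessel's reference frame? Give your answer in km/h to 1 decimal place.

Taking east as x and north as y: patrol boat velocity = (54.200, 0.000) km/h; container vessel velocity = (-22.500, 0.000) km/h.
Velocity of patrol boat relative to container vessel = (54.200, 0.000) − (-22.500, 0.000) = (76.700, 0.000) km/h.
Magnitude = |(76.700, 0.000)| = 76.700 km/h.

76.7 km/h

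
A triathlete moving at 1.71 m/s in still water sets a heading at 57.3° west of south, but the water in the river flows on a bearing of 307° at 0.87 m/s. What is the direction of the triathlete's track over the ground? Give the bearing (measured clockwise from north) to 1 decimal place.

259.4°

Taking east as x and north as y: velocity relative to the water = (-1.439, -0.924) m/s; the water relative to ground = (-0.695, 0.524) m/s.
Velocity relative to ground = (-1.439, -0.924) + (-0.695, 0.524) = (-2.134, -0.400) m/s.
Bearing = atan2(-2.13, -0.40) = 259.38° clockwise from north.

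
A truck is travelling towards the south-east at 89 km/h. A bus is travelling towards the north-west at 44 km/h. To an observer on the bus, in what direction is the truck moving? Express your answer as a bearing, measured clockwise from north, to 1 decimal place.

135.0°

Taking east as x and north as y: truck velocity = (62.933, -62.933) km/h; bus velocity = (-31.113, 31.113) km/h.
Velocity of truck relative to bus = (62.933, -62.933) − (-31.113, 31.113) = (94.045, -94.045) km/h.
Bearing = atan2(94.05, -94.05) = 135.00° clockwise from north.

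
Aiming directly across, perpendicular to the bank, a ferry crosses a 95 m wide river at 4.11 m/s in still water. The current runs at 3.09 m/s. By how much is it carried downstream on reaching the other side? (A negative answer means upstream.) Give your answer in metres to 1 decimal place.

71.4 m

Perpendicular speed = 4.110 m/s; crossing time = 95 / 4.110 = 23.114 s.
Net downstream speed = 3.090 m/s.
Drift = 3.090 × 23.114 = 71.423 m (downstream).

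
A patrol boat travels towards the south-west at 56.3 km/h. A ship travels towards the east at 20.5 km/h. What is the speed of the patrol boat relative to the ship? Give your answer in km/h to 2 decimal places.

72.26 km/h

Taking east as x and north as y: patrol boat velocity = (-39.810, -39.810) km/h; ship velocity = (20.500, 0.000) km/h.
Velocity of patrol boat relative to ship = (-39.810, -39.810) − (20.500, 0.000) = (-60.310, -39.810) km/h.
Magnitude = |(-60.310, -39.810)| = 72.264 km/h.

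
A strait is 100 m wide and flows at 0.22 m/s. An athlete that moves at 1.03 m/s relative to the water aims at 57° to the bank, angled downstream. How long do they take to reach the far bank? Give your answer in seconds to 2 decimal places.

The component of the athlete's velocity perpendicular to the bank is 1.03 × sin 57° = 0.864 m/s.
Only the cross-stream component determines the crossing time; the current contributes nothing perpendicular to the bank.
Time = 100 / 0.864 = 115.763 s.

115.76 s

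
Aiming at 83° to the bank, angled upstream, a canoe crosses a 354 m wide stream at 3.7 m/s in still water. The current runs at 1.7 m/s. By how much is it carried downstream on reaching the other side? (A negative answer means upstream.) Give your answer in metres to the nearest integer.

Perpendicular speed = 3.672 m/s; crossing time = 354 / 3.672 = 96.394 s.
Net downstream speed = 1.249 m/s.
Drift = 1.249 × 96.394 = 120.404 m (downstream).

120 m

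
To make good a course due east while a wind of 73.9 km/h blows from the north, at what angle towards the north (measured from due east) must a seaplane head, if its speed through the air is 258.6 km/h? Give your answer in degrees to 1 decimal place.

The wind pushes perpendicular to the desired track; the heading must have a component into the wind equal to 73.9 km/h: 258.6 sin θ = 73.9.
sin θ = 0.2858, so θ = 16.605°.

16.6°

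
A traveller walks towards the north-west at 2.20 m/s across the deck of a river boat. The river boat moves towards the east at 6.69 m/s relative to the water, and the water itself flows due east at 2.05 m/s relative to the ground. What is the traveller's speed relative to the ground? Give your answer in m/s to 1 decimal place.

7.4 m/s

In east/north components (m/s): traveller relative to river boat = (-1.556, 1.556); river boat relative to water = (6.690, 0.000); water relative to ground = (2.050, 0.000).
Sum = (7.184, 1.556) m/s.
Speed = |(7.184, 1.556)| = 7.351 m/s.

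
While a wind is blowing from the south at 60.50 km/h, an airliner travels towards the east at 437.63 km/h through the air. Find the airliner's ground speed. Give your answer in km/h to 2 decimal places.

Taking east as x and north as y: velocity relative to the air = (437.630, 0.000) km/h; the air relative to ground = (0.000, 60.500) km/h.
Velocity relative to ground = (437.630, 0.000) + (0.000, 60.500) = (437.630, 60.500) km/h.
Speed = |(437.630, 60.500)| = 441.792 km/h.

441.79 km/h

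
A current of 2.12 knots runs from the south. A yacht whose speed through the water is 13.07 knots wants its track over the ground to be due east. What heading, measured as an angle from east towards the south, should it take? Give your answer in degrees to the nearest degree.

9°

The current pushes perpendicular to the desired track; the heading must have a component into the current equal to 2.12 knots: 13.07 sin θ = 2.12.
sin θ = 0.1622, so θ = 9.335°.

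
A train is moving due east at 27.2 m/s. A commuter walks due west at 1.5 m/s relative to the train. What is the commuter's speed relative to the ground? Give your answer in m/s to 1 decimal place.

25.7 m/s

Taking east as x and north as y: train velocity = (27.200, 0.000) m/s; commuter velocity relative to train = (-1.500, 0.000) m/s.
Velocity relative to ground = (27.200, 0.000) + (-1.500, 0.000) = (25.700, 0.000) m/s.
Speed = |(25.700, 0.000)| = 25.700 m/s.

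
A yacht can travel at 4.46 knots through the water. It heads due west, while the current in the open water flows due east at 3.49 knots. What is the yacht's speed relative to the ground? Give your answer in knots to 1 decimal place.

Taking east as x and north as y: velocity relative to the water = (-4.460, 0.000) knots; the water relative to ground = (3.490, 0.000) knots.
Velocity relative to ground = (-4.460, 0.000) + (3.490, 0.000) = (-0.970, 0.000) knots.
Speed = |(-0.970, 0.000)| = 0.970 knots.

1.0 knots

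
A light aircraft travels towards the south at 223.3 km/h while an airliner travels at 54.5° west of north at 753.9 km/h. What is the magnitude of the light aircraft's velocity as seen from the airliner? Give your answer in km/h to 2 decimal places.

Taking east as x and north as y: light aircraft velocity = (0.000, -223.300) km/h; airliner velocity = (-613.762, 437.792) km/h.
Velocity of light aircraft relative to airliner = (0.000, -223.300) − (-613.762, 437.792) = (613.762, -661.092) km/h.
Magnitude = |(613.762, -661.092)| = 902.079 km/h.

902.08 km/h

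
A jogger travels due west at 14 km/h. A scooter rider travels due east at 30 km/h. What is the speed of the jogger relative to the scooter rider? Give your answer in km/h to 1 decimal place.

44.0 km/h

Taking east as x and north as y: jogger velocity = (-14.000, 0.000) km/h; scooter rider velocity = (30.000, 0.000) km/h.
Velocity of jogger relative to scooter rider = (-14.000, 0.000) − (30.000, 0.000) = (-44.000, 0.000) km/h.
Magnitude = |(-44.000, 0.000)| = 44.000 km/h.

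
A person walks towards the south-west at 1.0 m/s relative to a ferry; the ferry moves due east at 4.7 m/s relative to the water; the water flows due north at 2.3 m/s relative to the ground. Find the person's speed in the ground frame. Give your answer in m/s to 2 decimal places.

4.30 m/s

In east/north components (m/s): person relative to ferry = (-0.707, -0.707); ferry relative to water = (4.700, 0.000); water relative to ground = (0.000, 2.300).
Sum = (3.993, 1.593) m/s.
Speed = |(3.993, 1.593)| = 4.299 m/s.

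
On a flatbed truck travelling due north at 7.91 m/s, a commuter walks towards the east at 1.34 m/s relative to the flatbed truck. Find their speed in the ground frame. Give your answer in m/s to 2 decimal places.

Taking east as x and north as y: flatbed truck velocity = (0.000, 7.910) m/s; commuter velocity relative to flatbed truck = (1.340, 0.000) m/s.
Velocity relative to ground = (0.000, 7.910) + (1.340, 0.000) = (1.340, 7.910) m/s.
Speed = |(1.340, 7.910)| = 8.023 m/s.

8.02 m/s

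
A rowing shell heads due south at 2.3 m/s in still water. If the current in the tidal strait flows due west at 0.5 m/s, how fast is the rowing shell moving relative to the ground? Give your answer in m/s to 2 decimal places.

2.35 m/s

Taking east as x and north as y: velocity relative to the water = (0.000, -2.300) m/s; the water relative to ground = (-0.500, 0.000) m/s.
Velocity relative to ground = (0.000, -2.300) + (-0.500, 0.000) = (-0.500, -2.300) m/s.
Speed = |(-0.500, -2.300)| = 2.354 m/s.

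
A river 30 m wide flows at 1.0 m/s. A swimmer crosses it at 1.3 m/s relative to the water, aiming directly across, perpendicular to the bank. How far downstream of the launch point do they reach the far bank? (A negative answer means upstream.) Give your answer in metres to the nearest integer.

23 m

Perpendicular speed = 1.300 m/s; crossing time = 30 / 1.300 = 23.077 s.
Net downstream speed = 1.000 m/s.
Drift = 1.000 × 23.077 = 23.077 m (downstream).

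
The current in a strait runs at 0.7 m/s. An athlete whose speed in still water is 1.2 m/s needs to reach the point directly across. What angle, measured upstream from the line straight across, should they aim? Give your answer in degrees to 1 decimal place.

35.7°

To cancel the current, the upstream component of the athlete's velocity must equal the flow: 1.2 sin θ = 0.7.
sin θ = 0.7 / 1.2 = 0.5833.
θ = arcsin(0.5833) = 35.685°.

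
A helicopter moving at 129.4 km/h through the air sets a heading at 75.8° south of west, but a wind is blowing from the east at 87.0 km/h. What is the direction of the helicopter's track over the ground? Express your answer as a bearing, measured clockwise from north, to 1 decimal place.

Taking east as x and north as y: velocity relative to the air = (-31.743, -125.446) km/h; the air relative to ground = (-87.000, 0.000) km/h.
Velocity relative to ground = (-31.743, -125.446) + (-87.000, 0.000) = (-118.743, -125.446) km/h.
Bearing = atan2(-118.74, -125.45) = 223.43° clockwise from north.

223.4°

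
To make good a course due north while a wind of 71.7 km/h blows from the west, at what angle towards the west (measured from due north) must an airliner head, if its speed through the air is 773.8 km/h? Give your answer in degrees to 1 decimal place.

The wind pushes perpendicular to the desired track; the heading must have a component into the wind equal to 71.7 km/h: 773.8 sin θ = 71.7.
sin θ = 0.0927, so θ = 5.317°.

5.3°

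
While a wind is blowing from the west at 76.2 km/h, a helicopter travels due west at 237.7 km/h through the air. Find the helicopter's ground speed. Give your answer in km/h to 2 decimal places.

Taking east as x and north as y: velocity relative to the air = (-237.700, 0.000) km/h; the air relative to ground = (76.200, 0.000) km/h.
Velocity relative to ground = (-237.700, 0.000) + (76.200, 0.000) = (-161.500, 0.000) km/h.
Speed = |(-161.500, 0.000)| = 161.500 km/h.

161.50 km/h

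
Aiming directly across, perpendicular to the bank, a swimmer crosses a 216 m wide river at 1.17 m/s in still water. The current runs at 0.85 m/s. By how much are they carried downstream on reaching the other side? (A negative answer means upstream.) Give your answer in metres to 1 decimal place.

Perpendicular speed = 1.170 m/s; crossing time = 216 / 1.170 = 184.615 s.
Net downstream speed = 0.850 m/s.
Drift = 0.850 × 184.615 = 156.923 m (downstream).

156.9 m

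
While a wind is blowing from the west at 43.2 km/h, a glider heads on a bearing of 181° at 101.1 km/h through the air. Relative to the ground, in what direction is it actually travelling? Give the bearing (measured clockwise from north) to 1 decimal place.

Taking east as x and north as y: velocity relative to the air = (-1.764, -101.085) km/h; the air relative to ground = (43.200, 0.000) km/h.
Velocity relative to ground = (-1.764, -101.085) + (43.200, 0.000) = (41.436, -101.085) km/h.
Bearing = atan2(41.44, -101.08) = 157.71° clockwise from north.

157.7°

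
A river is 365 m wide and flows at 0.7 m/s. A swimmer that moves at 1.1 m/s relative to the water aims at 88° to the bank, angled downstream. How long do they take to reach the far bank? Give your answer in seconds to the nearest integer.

332 s

The component of the swimmer's velocity perpendicular to the bank is 1.1 × sin 88° = 1.099 m/s.
The flow acts along the bank and has no component across it.
Time = 365 / 1.099 = 332.020 s.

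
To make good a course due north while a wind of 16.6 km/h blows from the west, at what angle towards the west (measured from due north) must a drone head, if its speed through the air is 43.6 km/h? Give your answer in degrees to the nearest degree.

The wind pushes perpendicular to the desired track; the heading must have a component into the wind equal to 16.6 km/h: 43.6 sin θ = 16.6.
sin θ = 0.3807, so θ = 22.379°.

22°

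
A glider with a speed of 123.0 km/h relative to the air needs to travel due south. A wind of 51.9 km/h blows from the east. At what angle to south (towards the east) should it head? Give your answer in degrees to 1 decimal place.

The wind pushes perpendicular to the desired track; the heading must have a component into the wind equal to 51.9 km/h: 123.0 sin θ = 51.9.
sin θ = 0.4220, so θ = 24.958°.

25.0°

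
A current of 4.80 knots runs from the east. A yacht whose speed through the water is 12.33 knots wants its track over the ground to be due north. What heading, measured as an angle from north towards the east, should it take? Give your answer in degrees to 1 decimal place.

22.9°

The current pushes perpendicular to the desired track; the heading must have a component into the current equal to 4.80 knots: 12.33 sin θ = 4.80.
sin θ = 0.3893, so θ = 22.911°.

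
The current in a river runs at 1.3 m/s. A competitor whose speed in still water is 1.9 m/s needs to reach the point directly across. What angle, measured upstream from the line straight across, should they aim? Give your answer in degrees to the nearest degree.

43°

To cancel the current, the upstream component of the competitor's velocity must equal the flow: 1.9 sin θ = 1.3.
sin θ = 1.3 / 1.9 = 0.6842.
θ = arcsin(0.6842) = 43.174°.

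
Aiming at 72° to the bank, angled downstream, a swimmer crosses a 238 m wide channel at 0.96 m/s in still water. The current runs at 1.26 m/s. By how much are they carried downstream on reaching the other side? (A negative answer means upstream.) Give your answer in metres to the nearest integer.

Perpendicular speed = 0.913 m/s; crossing time = 238 / 0.913 = 260.675 s.
Net downstream speed = 1.557 m/s.
Drift = 1.557 × 260.675 = 405.781 m (downstream).

406 m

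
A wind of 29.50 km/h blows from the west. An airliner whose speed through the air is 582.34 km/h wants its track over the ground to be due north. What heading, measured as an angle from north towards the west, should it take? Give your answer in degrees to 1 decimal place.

The wind pushes perpendicular to the desired track; the heading must have a component into the wind equal to 29.50 km/h: 582.34 sin θ = 29.50.
sin θ = 0.0507, so θ = 2.904°.

2.9°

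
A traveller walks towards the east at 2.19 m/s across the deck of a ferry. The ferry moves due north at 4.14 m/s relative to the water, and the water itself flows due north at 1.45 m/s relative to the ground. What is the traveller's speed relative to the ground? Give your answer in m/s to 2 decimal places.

6.00 m/s

In east/north components (m/s): traveller relative to ferry = (2.190, 0.000); ferry relative to water = (0.000, 4.140); water relative to ground = (0.000, 1.450).
Sum = (2.190, 5.590) m/s.
Speed = |(2.190, 5.590)| = 6.004 m/s.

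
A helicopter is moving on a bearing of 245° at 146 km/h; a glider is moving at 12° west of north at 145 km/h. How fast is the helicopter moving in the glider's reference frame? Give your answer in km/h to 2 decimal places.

227.74 km/h

Taking east as x and north as y: helicopter velocity = (-132.321, -61.702) km/h; glider velocity = (-30.147, 141.831) km/h.
Velocity of helicopter relative to glider = (-132.321, -61.702) − (-30.147, 141.831) = (-102.174, -203.534) km/h.
Magnitude = |(-102.174, -203.534)| = 227.740 km/h.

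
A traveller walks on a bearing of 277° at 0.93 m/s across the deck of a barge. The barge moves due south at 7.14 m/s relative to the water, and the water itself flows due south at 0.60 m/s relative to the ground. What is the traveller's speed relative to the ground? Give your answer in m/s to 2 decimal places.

In east/north components (m/s): traveller relative to barge = (-0.923, 0.113); barge relative to water = (0.000, -7.140); water relative to ground = (0.000, -0.600).
Sum = (-0.923, -7.627) m/s.
Speed = |(-0.923, -7.627)| = 7.682 m/s.

7.68 m/s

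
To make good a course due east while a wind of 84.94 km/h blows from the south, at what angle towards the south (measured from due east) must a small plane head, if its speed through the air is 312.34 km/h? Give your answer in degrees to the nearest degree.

16°

The wind pushes perpendicular to the desired track; the heading must have a component into the wind equal to 84.94 km/h: 312.34 sin θ = 84.94.
sin θ = 0.2719, so θ = 15.780°.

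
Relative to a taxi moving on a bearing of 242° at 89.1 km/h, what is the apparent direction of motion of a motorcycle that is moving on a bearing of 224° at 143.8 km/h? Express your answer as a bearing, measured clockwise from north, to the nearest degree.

199°

Taking east as x and north as y: motorcycle velocity = (-99.892, -103.441) km/h; taxi velocity = (-78.671, -41.830) km/h.
Velocity of motorcycle relative to taxi = (-99.892, -103.441) − (-78.671, -41.830) = (-21.221, -61.611) km/h.
Bearing = atan2(-21.22, -61.61) = 199.01° clockwise from north.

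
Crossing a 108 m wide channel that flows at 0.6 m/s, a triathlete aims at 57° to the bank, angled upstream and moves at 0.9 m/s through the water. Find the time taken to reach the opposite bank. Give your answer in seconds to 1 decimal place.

The component of the triathlete's velocity perpendicular to the bank is 0.9 × sin 57° = 0.755 m/s.
The flow acts along the bank and has no component across it.
Time = 108 / 0.755 = 143.084 s.

143.1 s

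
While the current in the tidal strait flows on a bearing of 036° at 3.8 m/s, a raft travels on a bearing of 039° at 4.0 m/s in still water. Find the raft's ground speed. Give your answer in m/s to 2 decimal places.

7.80 m/s

Taking east as x and north as y: velocity relative to the water = (2.517, 3.109) m/s; the water relative to ground = (2.234, 3.074) m/s.
Velocity relative to ground = (2.517, 3.109) + (2.234, 3.074) = (4.751, 6.183) m/s.
Speed = |(4.751, 6.183)| = 7.797 m/s.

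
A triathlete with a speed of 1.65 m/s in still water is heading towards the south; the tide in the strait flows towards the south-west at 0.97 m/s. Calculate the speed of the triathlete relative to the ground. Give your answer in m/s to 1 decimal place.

2.4 m/s

Taking east as x and north as y: velocity relative to the water = (0.000, -1.650) m/s; the water relative to ground = (-0.686, -0.686) m/s.
Velocity relative to ground = (0.000, -1.650) + (-0.686, -0.686) = (-0.686, -2.336) m/s.
Speed = |(-0.686, -2.336)| = 2.435 m/s.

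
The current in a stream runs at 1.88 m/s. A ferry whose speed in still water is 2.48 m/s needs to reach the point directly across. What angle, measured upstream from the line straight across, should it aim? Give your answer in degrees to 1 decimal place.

49.3°

To cancel the current, the upstream component of the ferry's velocity must equal the flow: 2.48 sin θ = 1.88.
sin θ = 1.88 / 2.48 = 0.7581.
θ = arcsin(0.7581) = 49.294°.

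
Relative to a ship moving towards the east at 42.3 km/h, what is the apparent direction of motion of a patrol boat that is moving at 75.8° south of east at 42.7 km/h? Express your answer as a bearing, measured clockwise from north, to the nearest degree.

218°

Taking east as x and north as y: patrol boat velocity = (10.475, -41.395) km/h; ship velocity = (42.300, 0.000) km/h.
Velocity of patrol boat relative to ship = (10.475, -41.395) − (42.300, 0.000) = (-31.825, -41.395) km/h.
Bearing = atan2(-31.83, -41.40) = 217.55° clockwise from north.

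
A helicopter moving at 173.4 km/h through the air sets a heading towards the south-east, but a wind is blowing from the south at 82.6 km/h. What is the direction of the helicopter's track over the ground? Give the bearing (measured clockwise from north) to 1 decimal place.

108.1°

Taking east as x and north as y: velocity relative to the air = (122.612, -122.612) km/h; the air relative to ground = (0.000, 82.600) km/h.
Velocity relative to ground = (122.612, -122.612) + (0.000, 82.600) = (122.612, -40.012) km/h.
Bearing = atan2(122.61, -40.01) = 108.07° clockwise from north.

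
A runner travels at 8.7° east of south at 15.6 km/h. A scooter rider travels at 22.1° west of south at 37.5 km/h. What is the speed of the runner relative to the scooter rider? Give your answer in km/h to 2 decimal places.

Taking east as x and north as y: runner velocity = (2.360, -15.421) km/h; scooter rider velocity = (-14.108, -34.745) km/h.
Velocity of runner relative to scooter rider = (2.360, -15.421) − (-14.108, -34.745) = (16.468, 19.324) km/h.
Magnitude = |(16.468, 19.324)| = 25.390 km/h.

25.39 km/h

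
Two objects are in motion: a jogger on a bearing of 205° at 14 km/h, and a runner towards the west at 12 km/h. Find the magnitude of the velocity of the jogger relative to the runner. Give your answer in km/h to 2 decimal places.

14.07 km/h

Taking east as x and north as y: jogger velocity = (-5.917, -12.688) km/h; runner velocity = (-12.000, 0.000) km/h.
Velocity of jogger relative to runner = (-5.917, -12.688) − (-12.000, 0.000) = (6.083, -12.688) km/h.
Magnitude = |(6.083, -12.688)| = 14.071 km/h.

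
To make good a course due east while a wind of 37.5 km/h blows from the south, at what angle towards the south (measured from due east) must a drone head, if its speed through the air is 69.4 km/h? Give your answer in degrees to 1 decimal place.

32.7°

The wind pushes perpendicular to the desired track; the heading must have a component into the wind equal to 37.5 km/h: 69.4 sin θ = 37.5.
sin θ = 0.5403, so θ = 32.707°.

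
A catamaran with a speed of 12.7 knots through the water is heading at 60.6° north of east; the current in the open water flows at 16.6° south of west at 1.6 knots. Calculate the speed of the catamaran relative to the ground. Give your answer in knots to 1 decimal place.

11.6 knots

Taking east as x and north as y: velocity relative to the water = (6.234, 11.064) knots; the water relative to ground = (-1.533, -0.457) knots.
Velocity relative to ground = (6.234, 11.064) + (-1.533, -0.457) = (4.701, 10.607) knots.
Speed = |(4.701, 10.607)| = 11.602 knots.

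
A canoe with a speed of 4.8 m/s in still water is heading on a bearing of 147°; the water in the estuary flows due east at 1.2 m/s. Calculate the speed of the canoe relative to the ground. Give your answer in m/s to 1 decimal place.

5.5 m/s

Taking east as x and north as y: velocity relative to the water = (2.614, -4.026) m/s; the water relative to ground = (1.200, 0.000) m/s.
Velocity relative to ground = (2.614, -4.026) + (1.200, 0.000) = (3.814, -4.026) m/s.
Speed = |(3.814, -4.026)| = 5.546 m/s.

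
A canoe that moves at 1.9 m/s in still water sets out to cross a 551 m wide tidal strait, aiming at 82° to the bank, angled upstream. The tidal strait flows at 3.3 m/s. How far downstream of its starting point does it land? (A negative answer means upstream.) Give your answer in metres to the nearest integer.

Perpendicular speed = 1.882 m/s; crossing time = 551 / 1.882 = 292.850 s.
Net downstream speed = 3.036 m/s.
Drift = 3.036 × 292.850 = 888.967 m (downstream).

889 m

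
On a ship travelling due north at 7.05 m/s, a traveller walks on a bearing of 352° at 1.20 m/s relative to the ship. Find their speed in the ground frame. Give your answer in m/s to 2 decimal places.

8.24 m/s

Taking east as x and north as y: ship velocity = (0.000, 7.050) m/s; traveller velocity relative to ship = (-0.167, 1.188) m/s.
Velocity relative to ground = (0.000, 7.050) + (-0.167, 1.188) = (-0.167, 8.238) m/s.
Speed = |(-0.167, 8.238)| = 8.240 m/s.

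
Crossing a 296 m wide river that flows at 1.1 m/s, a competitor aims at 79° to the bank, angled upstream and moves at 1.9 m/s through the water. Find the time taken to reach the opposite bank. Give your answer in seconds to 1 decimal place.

158.7 s

The component of the competitor's velocity perpendicular to the bank is 1.9 × sin 79° = 1.865 m/s.
The current is parallel to the bank, so it does not affect the crossing time.
Time = 296 / 1.865 = 158.705 s.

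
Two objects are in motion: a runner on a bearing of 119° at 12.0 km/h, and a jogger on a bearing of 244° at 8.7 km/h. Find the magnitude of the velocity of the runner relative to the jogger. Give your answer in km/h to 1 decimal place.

18.4 km/h

Taking east as x and north as y: runner velocity = (10.495, -5.818) km/h; jogger velocity = (-7.820, -3.814) km/h.
Velocity of runner relative to jogger = (10.495, -5.818) − (-7.820, -3.814) = (18.315, -2.004) km/h.
Magnitude = |(18.315, -2.004)| = 18.424 km/h.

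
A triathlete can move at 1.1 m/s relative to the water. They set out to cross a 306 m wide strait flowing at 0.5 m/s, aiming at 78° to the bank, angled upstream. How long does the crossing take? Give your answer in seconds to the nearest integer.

The component of the triathlete's velocity perpendicular to the bank is 1.1 × sin 78° = 1.076 m/s.
The flow acts along the bank and has no component across it.
Time = 306 / 1.076 = 284.397 s.

284 s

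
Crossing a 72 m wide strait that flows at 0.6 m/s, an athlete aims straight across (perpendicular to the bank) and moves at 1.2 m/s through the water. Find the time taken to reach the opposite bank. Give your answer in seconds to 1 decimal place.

The component of the athlete's velocity perpendicular to the bank is 1.2 m/s.
The flow acts along the bank and has no component across it.
Time = 72 / 1.200 = 60.000 s.

60.0 s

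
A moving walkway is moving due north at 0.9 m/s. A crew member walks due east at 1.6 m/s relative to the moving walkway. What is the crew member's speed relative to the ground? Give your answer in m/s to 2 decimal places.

1.84 m/s

Taking east as x and north as y: moving walkway velocity = (0.000, 0.900) m/s; crew member velocity relative to moving walkway = (1.600, 0.000) m/s.
Velocity relative to ground = (0.000, 0.900) + (1.600, 0.000) = (1.600, 0.900) m/s.
Speed = |(1.600, 0.900)| = 1.836 m/s.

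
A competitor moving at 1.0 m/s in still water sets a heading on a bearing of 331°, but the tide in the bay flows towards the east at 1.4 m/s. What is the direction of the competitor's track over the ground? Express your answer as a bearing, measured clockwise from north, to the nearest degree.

Taking east as x and north as y: velocity relative to the water = (-0.485, 0.875) m/s; the water relative to ground = (1.400, 0.000) m/s.
Velocity relative to ground = (-0.485, 0.875) + (1.400, 0.000) = (0.915, 0.875) m/s.
Bearing = atan2(0.92, 0.87) = 46.30° clockwise from north.

046°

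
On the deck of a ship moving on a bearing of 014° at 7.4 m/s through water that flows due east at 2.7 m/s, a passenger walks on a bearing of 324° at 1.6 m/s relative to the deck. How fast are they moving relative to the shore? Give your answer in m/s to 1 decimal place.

In east/north components (m/s): passenger relative to ship = (-0.940, 1.294); ship relative to water = (1.790, 7.180); water relative to ground = (2.700, 0.000).
Sum = (3.550, 8.475) m/s.
Speed = |(3.550, 8.475)| = 9.188 m/s.

9.2 m/s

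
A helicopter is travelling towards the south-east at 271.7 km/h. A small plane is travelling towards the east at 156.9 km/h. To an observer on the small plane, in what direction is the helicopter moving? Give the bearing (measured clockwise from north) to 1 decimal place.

Taking east as x and north as y: helicopter velocity = (192.121, -192.121) km/h; small plane velocity = (156.900, 0.000) km/h.
Velocity of helicopter relative to small plane = (192.121, -192.121) − (156.900, 0.000) = (35.221, -192.121) km/h.
Bearing = atan2(35.22, -192.12) = 169.61° clockwise from north.

169.6°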